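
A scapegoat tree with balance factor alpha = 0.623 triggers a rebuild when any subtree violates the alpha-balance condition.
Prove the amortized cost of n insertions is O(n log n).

Define potential Phi = c * sum of |size(left(v)) - size(right(v))| over all nodes. An insertion at depth d costs O(d) = O(log n) and increases Phi by O(log n). When a rebuild of subtree of size s occurs, it costs O(s) but reduces Phi by Omega(s). With alpha = 0.623, between rebuilds Omega(s) insertions must occur. Amortized cost per insertion: O(log n).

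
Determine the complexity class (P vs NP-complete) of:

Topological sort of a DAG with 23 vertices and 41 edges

This problem is in P: DFS-based topological sort runs in O(V+E).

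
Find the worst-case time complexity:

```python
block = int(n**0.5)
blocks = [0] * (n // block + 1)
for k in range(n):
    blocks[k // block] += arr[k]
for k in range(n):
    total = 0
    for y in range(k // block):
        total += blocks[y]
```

Time complexity: O(n * sqrt(n)).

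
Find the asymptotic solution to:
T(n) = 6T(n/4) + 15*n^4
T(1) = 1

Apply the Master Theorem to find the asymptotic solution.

a=6, b=4, f(n)=15*n^4. log_4(6) = 1.292 < 4. Case 3: T(n) = O(n^4).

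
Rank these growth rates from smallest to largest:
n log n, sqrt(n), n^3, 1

Ordered by growth rate: 1 < sqrt(n) < n log n < n^3.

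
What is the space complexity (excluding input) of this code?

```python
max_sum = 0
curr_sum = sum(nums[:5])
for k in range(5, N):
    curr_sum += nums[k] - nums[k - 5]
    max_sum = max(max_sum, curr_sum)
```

Space complexity: O(1).
Only a constant amount of auxiliary storage is used; nothing grows with n.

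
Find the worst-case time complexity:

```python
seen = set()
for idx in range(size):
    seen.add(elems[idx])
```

Time complexity: O(n).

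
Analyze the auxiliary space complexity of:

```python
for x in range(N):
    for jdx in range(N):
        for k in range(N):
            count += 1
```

Space complexity: O(1).
Only a constant amount of auxiliary storage is used; nothing grows with n.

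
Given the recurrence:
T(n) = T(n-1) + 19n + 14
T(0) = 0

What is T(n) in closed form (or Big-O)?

Dominant term in sum is 19*sum(i, i=1..n) = 19*n*(n+1)/2 = O(n^2).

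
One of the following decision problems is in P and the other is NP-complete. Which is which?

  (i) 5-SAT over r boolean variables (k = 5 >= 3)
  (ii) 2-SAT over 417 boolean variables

(i) is NP-complete: 3-SAT is NP-complete (Cook-Levin); k-SAT for k>=3 reduces from 3-SAT.
(ii) is P: 2-SAT is solvable in linear time via implication-graph SCCs.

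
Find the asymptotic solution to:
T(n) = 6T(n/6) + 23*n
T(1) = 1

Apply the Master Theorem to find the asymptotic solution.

a=6, b=6, f(n)=23*n. log_6(6) = 1. Case 2: T(n) = O(n log n).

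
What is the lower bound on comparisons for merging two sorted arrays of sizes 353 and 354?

Adversary argument: with sizes 353 and 354 (differing by at most 1), interleave the two arrays so that every consecutive pair in the output comes from different inputs. Then each of the 706 adjacent output pairs must be directly compared, or the algorithm cannot determine their relative order. So 706 comparisons are necessary; standard merge achieves this.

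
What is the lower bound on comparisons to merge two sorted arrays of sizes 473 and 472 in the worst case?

Adversary: with |473 - 472| <= 1 the inputs can be fully interleaved so that every adjacent pair in the merged output comes from different arrays. Then each of the 944 adjacent pairs must be directly compared, or the algorithm cannot determine their relative order. Standard merge meets this bound.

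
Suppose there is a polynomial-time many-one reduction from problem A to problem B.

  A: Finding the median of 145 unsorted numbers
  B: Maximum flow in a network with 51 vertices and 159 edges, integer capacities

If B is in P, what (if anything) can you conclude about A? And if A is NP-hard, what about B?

A poly-time reduction A <=_p B means any A-instance can be transformed to a B-instance in poly time.
If B is in P: compose the reduction with B's poly-time algorithm to solve A in poly time, so A is in P.
If A is NP-hard: every NP problem reduces to A, which reduces to B; composing reductions, every NP problem reduces to B, so B is NP-hard.
(Here in fact A is P and B is P.)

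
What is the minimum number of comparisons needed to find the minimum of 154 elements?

Finding the minimum requires 153 comparisons, identical reasoning to finding the maximum. Each comparison eliminates one candidate.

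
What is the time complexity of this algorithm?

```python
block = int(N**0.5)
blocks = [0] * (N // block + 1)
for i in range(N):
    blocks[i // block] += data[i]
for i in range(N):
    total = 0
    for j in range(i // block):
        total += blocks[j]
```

Time complexity: O(n * sqrt(n)).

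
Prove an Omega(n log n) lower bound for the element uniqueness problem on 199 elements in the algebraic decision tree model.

In the algebraic decision tree model, element uniqueness on 199 elements is equivalent to determining which cell of an arrangement of C(199,2) = 19701 hyperplanes x_i = x_j contains the input point. Ben-Or's theorem shows this requires Omega(n log n).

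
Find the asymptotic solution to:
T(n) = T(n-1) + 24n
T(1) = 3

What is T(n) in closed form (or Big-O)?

Unrolling: T(n) = 3 + 24*(2 + 3 + ... + n) = 3 + 24*(n(n+1)/2 - 1) = O(n^2).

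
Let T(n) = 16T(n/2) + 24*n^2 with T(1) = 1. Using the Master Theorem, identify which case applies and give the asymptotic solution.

a=16, b=2, f(n)=24*n^2.
log_2(16) = 4 > 2.
Since f(n) = O(n^2) is polynomially smaller than n^4, Case 1 applies.
T(n) = Theta(n^4).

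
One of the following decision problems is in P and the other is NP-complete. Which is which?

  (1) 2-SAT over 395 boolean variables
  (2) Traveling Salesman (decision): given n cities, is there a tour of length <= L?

(1) is P: 2-SAT is solvable in linear time via implication-graph SCCs.
(2) is NP-complete: reduces from Hamiltonian Cycle.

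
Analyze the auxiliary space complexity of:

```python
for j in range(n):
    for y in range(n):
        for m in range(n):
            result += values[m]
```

Space complexity: O(1).
Only a constant amount of auxiliary storage is used; nothing grows with n.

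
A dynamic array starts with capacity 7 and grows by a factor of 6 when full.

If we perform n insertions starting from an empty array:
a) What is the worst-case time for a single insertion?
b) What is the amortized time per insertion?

(a) Worst-case single insertion: O(n) -- when the array is full at capacity c, the resize copies all c elements, and c can be Theta(n).
(b) Resizes happen at sizes 7, 42, 252, ... Total copy cost for n insertions: 7 + 42 + ... = O(n) (geometric series with ratio 1/6). Amortized cost per insertion: O(n)/n = O(1).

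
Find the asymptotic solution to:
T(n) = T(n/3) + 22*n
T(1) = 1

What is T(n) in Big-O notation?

Geometric series: 22*n*(1 + 1/3 + 1/3^2 + ...) = O(n). T(n) = O(n).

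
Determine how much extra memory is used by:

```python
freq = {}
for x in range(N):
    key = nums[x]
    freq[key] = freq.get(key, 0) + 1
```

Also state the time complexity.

Space complexity: O(n).
Auxiliary storage grows linearly with the input size n in the worst case.
Time complexity: O(n).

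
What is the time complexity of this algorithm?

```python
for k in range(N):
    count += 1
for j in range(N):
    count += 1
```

Time complexity: O(n).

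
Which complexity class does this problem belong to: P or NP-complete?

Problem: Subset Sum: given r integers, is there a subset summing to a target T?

This problem is NP-complete: one of Karp's 21 NP-complete problems.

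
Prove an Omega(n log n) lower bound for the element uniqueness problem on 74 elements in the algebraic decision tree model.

In the algebraic decision tree model, element uniqueness on 74 elements is equivalent to determining which cell of an arrangement of C(74,2) = 2701 hyperplanes x_i = x_j contains the input point. Ben-Or's theorem shows this requires Omega(n log n).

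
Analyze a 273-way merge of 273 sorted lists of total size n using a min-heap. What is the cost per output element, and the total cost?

Maintain a min-heap of size 273 holding the current head of each list. Each output step does one extract-min (O(log 273)) and one insert of that list's next element (O(log 273)). Each of the n elements passes through the heap exactly once, so the total cost is O(n log 273), i.e. O(log 273) per output element.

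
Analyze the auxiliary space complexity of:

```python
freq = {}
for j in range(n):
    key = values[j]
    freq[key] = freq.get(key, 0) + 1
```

Space complexity: O(n).
Auxiliary storage grows linearly with the input size n in the worst case.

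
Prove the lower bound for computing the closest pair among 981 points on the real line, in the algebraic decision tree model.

Reduction from element distinctness: given 981 reals, the closest-pair distance is 0 iff two are equal. Element distinctness has an Omega(n log n) lower bound in the algebraic decision tree model (Ben-Or). Therefore closest pair on a line also requires Omega(n log n). Sorting then a linear scan achieves this.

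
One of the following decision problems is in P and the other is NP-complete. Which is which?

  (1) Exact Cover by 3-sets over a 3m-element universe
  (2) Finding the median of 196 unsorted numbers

(1) is NP-complete: one of Karp's 21 NP-complete problems.
(2) is P: linear-time selection (median-of-medians) runs in O(n).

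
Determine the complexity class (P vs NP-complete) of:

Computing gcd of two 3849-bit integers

This problem is in P: the Euclidean algorithm runs in polynomial time in the bit-length.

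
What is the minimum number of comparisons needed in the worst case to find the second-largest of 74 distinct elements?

Lower bound: finding the max needs 74-1 comparisons. By the adversary weight-doubling argument, the max must personally win >= ceil(log_2(74)) = 7 comparisons; the 2nd-largest is among those 7 losers, needing 7-1 more comparisons. Total >= 74-1 + 7-1 = 79. A balanced knockout tournament achieves this.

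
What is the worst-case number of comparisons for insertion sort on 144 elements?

Insertion sort on reverse-sorted input: 1 + 2 + ... + (144-1) = 10296 comparisons.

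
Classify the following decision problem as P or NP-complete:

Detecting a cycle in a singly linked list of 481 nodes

This problem is in P: Floyd's tortoise-and-hare runs in O(n) time, O(1) space.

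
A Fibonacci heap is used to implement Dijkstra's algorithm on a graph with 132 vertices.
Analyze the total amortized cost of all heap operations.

Dijkstra performs 132 insert, 132 extract-min, and at most E decrease-key operations. With Fibonacci heap: insert O(1) amortized, extract-min O(log n) amortized, decrease-key O(1) amortized. Total with n = 132: O(n * 1 + n * log n + E * 1) = O(n log n + E).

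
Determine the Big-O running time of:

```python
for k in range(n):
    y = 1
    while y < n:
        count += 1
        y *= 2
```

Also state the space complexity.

Time complexity: O(n log n).
Space complexity: O(1).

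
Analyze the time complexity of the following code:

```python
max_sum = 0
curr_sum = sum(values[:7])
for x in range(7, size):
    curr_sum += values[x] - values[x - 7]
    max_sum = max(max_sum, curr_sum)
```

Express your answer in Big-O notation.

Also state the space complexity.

Time complexity: O(n).
Space complexity: O(1).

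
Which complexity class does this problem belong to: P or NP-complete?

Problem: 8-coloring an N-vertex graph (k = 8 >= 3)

This problem is NP-complete: graph k-coloring for k>=3 is NP-complete by reduction from 3-SAT.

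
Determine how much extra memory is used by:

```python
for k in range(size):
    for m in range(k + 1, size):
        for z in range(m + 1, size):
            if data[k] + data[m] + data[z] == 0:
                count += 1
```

Space complexity: O(1).
Only a constant amount of auxiliary storage is used; nothing grows with n.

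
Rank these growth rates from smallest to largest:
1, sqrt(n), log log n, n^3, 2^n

Ordered by growth rate: 1 < log log n < sqrt(n) < n^3 < 2^n.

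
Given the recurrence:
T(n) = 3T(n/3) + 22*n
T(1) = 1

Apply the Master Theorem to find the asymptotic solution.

a=3, b=3, f(n)=22*n. log_3(3) = 1. Case 2: T(n) = O(n log n).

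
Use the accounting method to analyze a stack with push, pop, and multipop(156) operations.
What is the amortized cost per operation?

Assign 2 credits per push (1 for the push, 1 saved for a future pop). Each pop or element popped by multipop(156) uses 1 saved credit. Total credits never go negative, so amortized cost is O(1).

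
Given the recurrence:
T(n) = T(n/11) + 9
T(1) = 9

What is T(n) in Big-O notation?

Each step divides n by 11 and adds 9. After log_11(n) steps, T(n) = O(log n).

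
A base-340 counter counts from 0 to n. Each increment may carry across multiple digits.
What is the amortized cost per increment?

Digit at position i changes every 340^i increments. Total digit changes over n increments: n * 340/(340-1) = O(n). Amortized: O(1).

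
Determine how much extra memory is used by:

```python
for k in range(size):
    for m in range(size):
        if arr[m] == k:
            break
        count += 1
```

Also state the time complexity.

Space complexity: O(1).
Only a constant amount of auxiliary storage is used; nothing grows with n.
Time complexity: O(n^2).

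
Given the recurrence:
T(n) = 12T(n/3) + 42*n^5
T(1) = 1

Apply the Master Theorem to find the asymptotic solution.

a=12, b=3, f(n)=42*n^5. log_3(12) = 2.262 < 5. Case 3: T(n) = O(n^5).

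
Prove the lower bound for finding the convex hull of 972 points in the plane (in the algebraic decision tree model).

Reduction from sorting: given 972 numbers x_1,...,x_{972}, map x_i to the point (x_i, x_i^2) on the parabola y = x^2. All points are on the convex hull, and walking the hull gives them in sorted x-order. Since sorting requires Omega(n log n), so does planar convex hull.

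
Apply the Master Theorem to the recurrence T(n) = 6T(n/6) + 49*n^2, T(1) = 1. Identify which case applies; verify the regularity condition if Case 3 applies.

a=6, b=6, f(n)=49*n^2.
log_6(6) = 1 < 2.
f(n) = Omega(n^(1+epsilon)) for some epsilon > 0, so Case 3 is the candidate.
Regularity: a*f(n/b) = 6*49*(n/6)^2 = (6/36)*49*n^2 <= c*f(n) with c = 6/36 < 1. Satisfied.
Case 3: T(n) = Theta(n^2).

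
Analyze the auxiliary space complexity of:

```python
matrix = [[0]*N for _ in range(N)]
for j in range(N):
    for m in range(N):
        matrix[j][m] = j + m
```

Space complexity: O(n^2).
A 2D structure of size n x n is allocated.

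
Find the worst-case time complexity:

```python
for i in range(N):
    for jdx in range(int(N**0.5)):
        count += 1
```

Time complexity: O(n * sqrt(n)).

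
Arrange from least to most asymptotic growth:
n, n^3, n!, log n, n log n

Ordered by growth rate: log n < n < n log n < n^3 < n!.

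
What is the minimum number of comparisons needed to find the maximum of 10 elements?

Finding the maximum requires 9 comparisons. Each comparison eliminates exactly one candidate. With 10 candidates, we need 9 eliminations.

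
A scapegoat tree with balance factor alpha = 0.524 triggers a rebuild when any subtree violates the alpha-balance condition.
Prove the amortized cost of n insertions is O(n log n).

Define potential Phi = c * sum of |size(left(v)) - size(right(v))| over all nodes. An insertion at depth d costs O(d) = O(log n) and increases Phi by O(log n). When a rebuild of subtree of size s occurs, it costs O(s) but reduces Phi by Omega(s). With alpha = 0.524, between rebuilds Omega(s) insertions must occur. Amortized cost per insertion: O(log n).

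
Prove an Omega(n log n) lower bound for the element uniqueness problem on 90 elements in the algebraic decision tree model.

In the algebraic decision tree model, element uniqueness on 90 elements is equivalent to determining which cell of an arrangement of C(90,2) = 4005 hyperplanes x_i = x_j contains the input point. Ben-Or's theorem shows this requires Omega(n log n).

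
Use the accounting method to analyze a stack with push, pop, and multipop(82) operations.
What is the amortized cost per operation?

Assign 2 credits per push (1 for the push, 1 saved for a future pop). Each pop or element popped by multipop(82) uses 1 saved credit. Total credits never go negative, so amortized cost is O(1).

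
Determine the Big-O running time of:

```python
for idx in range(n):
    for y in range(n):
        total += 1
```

Time complexity: O(n^2).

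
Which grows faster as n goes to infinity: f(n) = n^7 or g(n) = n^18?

g(n) = n^18 grows faster: n^18/n^7 = n^11 -> infinity.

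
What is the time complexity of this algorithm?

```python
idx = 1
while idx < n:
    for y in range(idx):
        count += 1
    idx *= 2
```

Time complexity: O(n).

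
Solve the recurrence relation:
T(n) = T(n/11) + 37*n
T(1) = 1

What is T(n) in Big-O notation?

Geometric series: 37*n*(1 + 1/11 + 1/11^2 + ...) = O(n). T(n) = O(n).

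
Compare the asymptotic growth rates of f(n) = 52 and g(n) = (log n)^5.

g(n) = (log n)^5 grows faster: any unbounded function dominates a constant.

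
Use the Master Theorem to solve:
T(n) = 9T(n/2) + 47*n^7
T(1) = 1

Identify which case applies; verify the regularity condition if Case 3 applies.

a=9, b=2, f(n)=47*n^7.
log_2(9) = 3.17 < 7.
f(n) = Omega(n^(3.17+epsilon)) for some epsilon > 0, so Case 3 is the candidate.
Regularity: a*f(n/b) = 9*47*(n/2)^7 = (9/128)*47*n^7 <= c*f(n) with c = 9/128 < 1. Satisfied.
Case 3: T(n) = Theta(n^7).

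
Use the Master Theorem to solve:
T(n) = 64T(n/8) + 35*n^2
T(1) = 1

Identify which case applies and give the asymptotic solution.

a=64, b=8, f(n)=35*n^2.
log_8(64) = 2, so n^(log_b(a)) = n^2.
f(n) = Theta(n^2), so Case 2 applies.
T(n) = Theta(n^2 log n).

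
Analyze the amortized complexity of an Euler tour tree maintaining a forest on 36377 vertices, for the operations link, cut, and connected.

An Euler tour tree stores each tree's Euler tour as a balanced BST keyed by tour position. On 36377 vertices: link concatenates two tours via O(1) splits/joins of size <= 2*36377 (O(log n)); cut splits the tour at the two occurrences of the edge (O(log n)); connected compares BST roots (O(log n) to find the root). All O(log n) amortized.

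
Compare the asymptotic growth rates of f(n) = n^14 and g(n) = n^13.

f(n) = n^14 grows faster: n^14/n^13 = n^1 -> infinity.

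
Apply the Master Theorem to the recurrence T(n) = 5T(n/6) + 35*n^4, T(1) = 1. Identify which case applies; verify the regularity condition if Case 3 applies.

a=5, b=6, f(n)=35*n^4.
log_6(5) = 0.8982 < 4.
f(n) = Omega(n^(0.8982+epsilon)) for some epsilon > 0, so Case 3 is the candidate.
Regularity: a*f(n/b) = 5*35*(n/6)^4 = (5/1296)*35*n^4 <= c*f(n) with c = 5/1296 < 1. Satisfied.
Case 3: T(n) = Theta(n^4).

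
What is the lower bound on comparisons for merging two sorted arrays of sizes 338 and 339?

Adversary argument: with sizes 338 and 339 (differing by at most 1), interleave the two arrays so that every consecutive pair in the output comes from different inputs. Then each of the 676 adjacent output pairs must be directly compared, or the algorithm cannot determine their relative order. So 676 comparisons are necessary; standard merge achieves this.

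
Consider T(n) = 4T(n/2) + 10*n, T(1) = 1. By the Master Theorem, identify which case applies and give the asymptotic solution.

a=4, b=2, f(n)=10*n.
log_2(4) = 2 > 1.
Since f(n) = O(n^1) is polynomially smaller than n^2, Case 1 applies.
T(n) = Theta(n^2).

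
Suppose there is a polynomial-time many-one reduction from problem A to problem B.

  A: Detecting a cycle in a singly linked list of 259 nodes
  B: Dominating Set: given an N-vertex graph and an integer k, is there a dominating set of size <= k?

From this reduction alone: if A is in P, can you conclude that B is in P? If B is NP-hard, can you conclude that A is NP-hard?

A poly-time reduction A <=_p B transfers tractability DOWN (B easy => A easy) and hardness UP (A hard => B hard), not the reverse.
From A in P, the reduction alone does NOT give B in P: any problem in P trivially reduces to SAT, yet SAT is not known to be in P.
From B NP-hard, the reduction alone does NOT give A NP-hard: again, easy problems reduce to hard ones.
(Here in fact A is P and B is NP-complete.)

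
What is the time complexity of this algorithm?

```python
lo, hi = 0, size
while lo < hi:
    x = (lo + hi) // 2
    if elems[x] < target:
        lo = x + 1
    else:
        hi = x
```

Time complexity: O(log n).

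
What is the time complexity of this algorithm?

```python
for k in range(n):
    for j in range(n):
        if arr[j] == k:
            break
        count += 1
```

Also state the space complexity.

Time complexity: O(n^2).
Space complexity: O(1).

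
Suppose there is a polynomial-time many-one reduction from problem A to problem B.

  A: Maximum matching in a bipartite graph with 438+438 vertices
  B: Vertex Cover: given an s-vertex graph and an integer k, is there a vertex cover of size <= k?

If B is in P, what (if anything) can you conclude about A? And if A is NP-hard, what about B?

A poly-time reduction A <=_p B means any A-instance can be transformed to a B-instance in poly time.
If B is in P: compose the reduction with B's poly-time algorithm to solve A in poly time, so A is in P.
If A is NP-hard: every NP problem reduces to A, which reduces to B; composing reductions, every NP problem reduces to B, so B is NP-hard.
(Here in fact A is P and B is NP-complete.)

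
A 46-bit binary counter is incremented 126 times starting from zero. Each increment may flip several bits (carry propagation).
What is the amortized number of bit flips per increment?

Bit i flips on every 2^i-th increment, so over 126 increments bit i flips floor(126/2^i) times. Summing over i: total flips < 2 * 126. Amortized: < 2 = O(1) per increment.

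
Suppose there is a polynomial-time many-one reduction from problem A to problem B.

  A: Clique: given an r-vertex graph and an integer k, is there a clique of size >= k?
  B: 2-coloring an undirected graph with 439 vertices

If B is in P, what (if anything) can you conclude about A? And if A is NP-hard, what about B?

A poly-time reduction A <=_p B means any A-instance can be transformed to a B-instance in poly time.
If B is in P: compose the reduction with B's poly-time algorithm to solve A in poly time, so A is in P.
If A is NP-hard: every NP problem reduces to A, which reduces to B; composing reductions, every NP problem reduces to B, so B is NP-hard.
(Here in fact A is NP-complete and B is in P, so no such reduction is known -- its existence would imply P = NP; the analysis concerns only what the assumed reduction would or would not let you conclude.)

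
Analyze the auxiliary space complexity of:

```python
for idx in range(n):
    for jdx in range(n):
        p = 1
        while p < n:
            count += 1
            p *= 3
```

Space complexity: O(1).
Only a constant amount of auxiliary storage is used; nothing grows with n.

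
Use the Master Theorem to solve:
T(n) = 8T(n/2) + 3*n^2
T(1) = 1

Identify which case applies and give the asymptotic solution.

a=8, b=2, f(n)=3*n^2.
log_2(8) = 3 > 2.
Since f(n) = O(n^2) is polynomially smaller than n^3, Case 1 applies.
T(n) = Theta(n^3).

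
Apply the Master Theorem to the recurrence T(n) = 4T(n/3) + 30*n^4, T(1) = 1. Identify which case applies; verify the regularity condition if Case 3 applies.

a=4, b=3, f(n)=30*n^4.
log_3(4) = 1.262 < 4.
f(n) = Omega(n^(1.262+epsilon)) for some epsilon > 0, so Case 3 is the candidate.
Regularity: a*f(n/b) = 4*30*(n/3)^4 = (4/81)*30*n^4 <= c*f(n) with c = 4/81 < 1. Satisfied.
Case 3: T(n) = Theta(n^4).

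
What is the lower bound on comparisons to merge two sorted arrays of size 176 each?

To merge two sorted arrays of size 176, we need at least 351 comparisons in the worst case. An adversary can force every element to be compared.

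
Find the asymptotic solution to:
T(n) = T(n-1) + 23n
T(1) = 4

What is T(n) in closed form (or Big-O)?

Unrolling: T(n) = 4 + 23*(2 + 3 + ... + n) = 4 + 23*(n(n+1)/2 - 1) = O(n^2).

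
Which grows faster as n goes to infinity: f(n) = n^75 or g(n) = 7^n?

g(n) = 7^n grows faster: any exponential with base > 1 dominates every polynomial.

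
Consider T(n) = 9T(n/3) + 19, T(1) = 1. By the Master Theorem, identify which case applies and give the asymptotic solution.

a=9, b=3, f(n)=19.
log_3(9) = 2 > 0.
Since f(n) = O(n^0) is polynomially smaller than n^2, Case 1 applies.
T(n) = Theta(n^2).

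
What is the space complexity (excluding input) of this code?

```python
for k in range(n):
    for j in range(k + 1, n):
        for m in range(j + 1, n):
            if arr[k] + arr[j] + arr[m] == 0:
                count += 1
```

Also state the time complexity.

Space complexity: O(1).
Only a constant amount of auxiliary storage is used; nothing grows with n.
Time complexity: O(n^3).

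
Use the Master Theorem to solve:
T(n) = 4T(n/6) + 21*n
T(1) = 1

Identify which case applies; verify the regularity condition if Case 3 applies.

a=4, b=6, f(n)=21*n.
log_6(4) = 0.7737 < 1.
f(n) = Omega(n^(0.7737+epsilon)) for some epsilon > 0, so Case 3 is the candidate.
Regularity: a*f(n/b) = 4*21*(n/6)^1 = (4/6)*21*n^1 <= c*f(n) with c = 4/6 < 1. Satisfied.
Case 3: T(n) = Theta(n).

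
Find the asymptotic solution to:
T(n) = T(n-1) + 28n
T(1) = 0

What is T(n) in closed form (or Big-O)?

Unrolling: T(n) = 0 + 28*(2 + 3 + ... + n) = 0 + 28*(n(n+1)/2 - 1) = O(n^2).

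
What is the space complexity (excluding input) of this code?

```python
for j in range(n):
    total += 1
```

Space complexity: O(1).
Only a constant amount of auxiliary storage is used; nothing grows with n.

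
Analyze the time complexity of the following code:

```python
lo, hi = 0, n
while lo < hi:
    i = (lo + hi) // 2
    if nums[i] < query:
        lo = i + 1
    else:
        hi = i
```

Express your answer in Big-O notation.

Time complexity: O(log n).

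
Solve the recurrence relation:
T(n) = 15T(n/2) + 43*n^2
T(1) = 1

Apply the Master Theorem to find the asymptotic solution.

a=15, b=2, f(n)=43*n^2. log_2(15) = 3.907. Case 1 of Master Theorem: T(n) = O(n^3.907).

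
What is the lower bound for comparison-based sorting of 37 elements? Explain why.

A comparison-based sorting algorithm corresponds to a decision tree. With 37! possible permutations, the tree has 37! leaves. The height is at least log_2(37!) = Omega(n log n) by Stirling's approximation.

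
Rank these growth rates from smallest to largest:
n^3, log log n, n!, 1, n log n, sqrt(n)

Ordered by growth rate: 1 < log log n < sqrt(n) < n log n < n^3 < n!.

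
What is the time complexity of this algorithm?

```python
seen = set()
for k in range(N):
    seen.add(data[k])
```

Time complexity: O(n).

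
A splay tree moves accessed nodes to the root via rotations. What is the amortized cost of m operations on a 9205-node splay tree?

Using a potential function Phi = sum of log(size of subtree) for each node, each splay operation has amortized cost O(log n) where n = 9205. Bad individual operations (O(n)) are offset by decreased potential.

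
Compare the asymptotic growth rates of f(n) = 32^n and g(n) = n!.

g(n) = n! grows faster: n!/32^n -> infinity by Stirling.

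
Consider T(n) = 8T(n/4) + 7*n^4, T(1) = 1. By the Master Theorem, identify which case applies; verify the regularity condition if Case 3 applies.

a=8, b=4, f(n)=7*n^4.
log_4(8) = 1.5 < 4.
f(n) = Omega(n^(1.5+epsilon)) for some epsilon > 0, so Case 3 is the candidate.
Regularity: a*f(n/b) = 8*7*(n/4)^4 = (8/256)*7*n^4 <= c*f(n) with c = 8/256 < 1. Satisfied.
Case 3: T(n) = Theta(n^4).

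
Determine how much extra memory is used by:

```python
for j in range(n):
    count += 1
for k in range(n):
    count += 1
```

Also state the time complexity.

Space complexity: O(1).
Only a constant amount of auxiliary storage is used; nothing grows with n.
Time complexity: O(n).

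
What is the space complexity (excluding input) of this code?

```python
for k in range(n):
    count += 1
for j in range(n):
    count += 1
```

Space complexity: O(1).
Only a constant amount of auxiliary storage is used; nothing grows with n.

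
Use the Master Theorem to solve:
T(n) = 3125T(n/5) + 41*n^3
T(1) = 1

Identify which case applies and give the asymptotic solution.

a=3125, b=5, f(n)=41*n^3.
log_5(3125) = 5 > 3.
Since f(n) = O(n^3) is polynomially smaller than n^5, Case 1 applies.
T(n) = Theta(n^5).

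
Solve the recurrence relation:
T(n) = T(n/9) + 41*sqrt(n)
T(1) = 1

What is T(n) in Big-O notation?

Each level contributes sqrt(n/9^k). Geometric series with ratio 1/sqrt(9) < 1 sums to O(sqrt(n)).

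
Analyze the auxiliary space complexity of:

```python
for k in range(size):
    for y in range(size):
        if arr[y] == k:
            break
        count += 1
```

Space complexity: O(1).
Only a constant amount of auxiliary storage is used; nothing grows with n.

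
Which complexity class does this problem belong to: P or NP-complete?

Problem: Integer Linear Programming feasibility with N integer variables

This problem is NP-complete: ILP feasibility is NP-complete (LP relaxation is in P).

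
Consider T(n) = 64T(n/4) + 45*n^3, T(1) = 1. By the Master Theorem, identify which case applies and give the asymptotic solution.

a=64, b=4, f(n)=45*n^3.
log_4(64) = 3, so n^(log_b(a)) = n^3.
f(n) = Theta(n^3), so Case 2 applies.
T(n) = Theta(n^3 log n).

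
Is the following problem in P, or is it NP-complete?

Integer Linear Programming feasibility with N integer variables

This problem is NP-complete: ILP feasibility is NP-complete (LP relaxation is in P).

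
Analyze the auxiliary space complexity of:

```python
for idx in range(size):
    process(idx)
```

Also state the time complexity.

Space complexity: O(1).
Only a constant amount of auxiliary storage is used; nothing grows with n.
Time complexity: O(n).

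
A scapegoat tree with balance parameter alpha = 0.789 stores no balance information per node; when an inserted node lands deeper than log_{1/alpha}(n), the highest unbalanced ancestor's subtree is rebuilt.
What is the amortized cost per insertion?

Search/insert path is O(log n). A rebuild of a subtree of size s costs O(s), but with alpha = 0.789 at least Omega(s) insertions must have occurred in that subtree since its last rebuild. Charging O(1) of the rebuild to each such insertion gives O(log n) amortized.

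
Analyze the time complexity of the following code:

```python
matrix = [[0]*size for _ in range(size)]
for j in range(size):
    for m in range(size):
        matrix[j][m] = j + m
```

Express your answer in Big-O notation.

Time complexity: O(n^2).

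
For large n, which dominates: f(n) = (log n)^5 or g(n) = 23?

f(n) = (log n)^5 grows faster: any unbounded function dominates a constant.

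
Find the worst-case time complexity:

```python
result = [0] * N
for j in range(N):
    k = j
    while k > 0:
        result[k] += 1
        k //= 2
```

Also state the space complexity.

Time complexity: O(n log n).
Space complexity: O(n).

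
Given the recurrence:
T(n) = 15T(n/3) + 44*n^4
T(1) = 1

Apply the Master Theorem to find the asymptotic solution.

a=15, b=3, f(n)=44*n^4. log_3(15) = 2.465 < 4. Case 3: T(n) = O(n^4).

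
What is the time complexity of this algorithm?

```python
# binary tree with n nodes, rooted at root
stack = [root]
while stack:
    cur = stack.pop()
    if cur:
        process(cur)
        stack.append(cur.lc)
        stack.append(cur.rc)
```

Time complexity: O(n).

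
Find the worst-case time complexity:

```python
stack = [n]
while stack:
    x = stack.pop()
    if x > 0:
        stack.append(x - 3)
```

Time complexity: O(n).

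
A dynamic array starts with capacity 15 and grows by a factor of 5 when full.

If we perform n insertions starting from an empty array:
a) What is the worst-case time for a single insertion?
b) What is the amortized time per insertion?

(a) Worst-case single insertion: O(n) -- when the array is full at capacity c, the resize copies all c elements, and c can be Theta(n).
(b) Resizes happen at sizes 15, 75, 375, ... Total copy cost for n insertions: 15 + 75 + ... = O(n) (geometric series with ratio 1/5). Amortized cost per insertion: O(n)/n = O(1).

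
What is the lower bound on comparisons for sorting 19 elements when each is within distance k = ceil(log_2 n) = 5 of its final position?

Partition the 19 positions into floor(n/k) blocks of k = 5 consecutive positions; any permutation within a block keeps every element within k of its final position, so there are at least (k!)^(n/k) distinguishable inputs. Lower bound: log_2((k!)^(n/k)) = (n/k) * log_2(k!) = Theta(n log k); with k = ceil(log_2 n), this is Omega(n log log n).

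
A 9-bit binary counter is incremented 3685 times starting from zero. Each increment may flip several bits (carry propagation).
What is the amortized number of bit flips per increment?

Bit i flips on every 2^i-th increment, so over 3685 increments bit i flips floor(3685/2^i) times. Summing over i: total flips < 2 * 3685. Amortized: < 2 = O(1) per increment.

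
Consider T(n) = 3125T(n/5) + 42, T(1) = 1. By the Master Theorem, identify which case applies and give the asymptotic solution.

a=3125, b=5, f(n)=42.
log_5(3125) = 5 > 0.
Since f(n) = O(n^0) is polynomially smaller than n^5, Case 1 applies.
T(n) = Theta(n^5).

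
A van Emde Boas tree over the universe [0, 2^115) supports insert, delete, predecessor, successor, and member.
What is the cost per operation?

vEB recursively partitions [0, 41538374868278621028243970633760768) into sqrt(u) clusters of size sqrt(u). Each operation recurses into either one cluster or the summary, never both: T(u) = T(sqrt(u)) + O(1) => T(u) = O(log log u) = O(log 115). This is worst-case, not just amortized.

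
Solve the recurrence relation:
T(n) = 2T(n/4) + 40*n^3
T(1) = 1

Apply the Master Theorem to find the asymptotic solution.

a=2, b=4, f(n)=40*n^3. log_4(2) = 0.5 < 3. Case 3: T(n) = O(n^3).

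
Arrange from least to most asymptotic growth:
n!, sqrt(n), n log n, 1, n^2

Ordered by growth rate: 1 < sqrt(n) < n log n < n^2 < n!.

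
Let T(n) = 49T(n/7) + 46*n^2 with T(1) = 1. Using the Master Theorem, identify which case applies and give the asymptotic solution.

a=49, b=7, f(n)=46*n^2.
log_7(49) = 2, so n^(log_b(a)) = n^2.
f(n) = Theta(n^2), so Case 2 applies.
T(n) = Theta(n^2 log n).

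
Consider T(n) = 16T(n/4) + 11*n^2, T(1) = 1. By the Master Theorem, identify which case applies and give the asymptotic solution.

a=16, b=4, f(n)=11*n^2.
log_4(16) = 2, so n^(log_b(a)) = n^2.
f(n) = Theta(n^2), so Case 2 applies.
T(n) = Theta(n^2 log n).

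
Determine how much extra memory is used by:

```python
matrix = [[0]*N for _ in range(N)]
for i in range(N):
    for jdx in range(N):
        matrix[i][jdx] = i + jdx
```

Space complexity: O(n^2).
A 2D structure of size n x n is allocated.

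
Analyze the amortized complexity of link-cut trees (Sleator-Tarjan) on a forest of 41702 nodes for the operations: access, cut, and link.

Link-cut trees represent the forest using splay trees over preferred paths. With potential Phi = sum over nodes of log(size of virtual subtree), each access on 41702 nodes is O(log 41702) = O(log n) amortized by the splay-tree access lemma. Cut and link are O(1) plus one access.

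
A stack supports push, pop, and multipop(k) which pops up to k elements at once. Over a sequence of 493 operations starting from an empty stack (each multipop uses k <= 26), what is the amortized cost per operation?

Each element is pushed exactly once and popped at most once (whether by pop or as part of a multipop). So the total number of individual pops over the whole sequence is at most the number of pushes, which is at most 493. Total work <= 2 * 493, hence O(1) amortized per operation.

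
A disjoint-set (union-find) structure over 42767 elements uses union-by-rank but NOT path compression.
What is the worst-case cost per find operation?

Union-by-rank alone keeps every tree's height <= log_2(42767) ~= 15.4. Each find traverses from a node to its root, costing O(height) = O(log n). Without path compression this bound is tight.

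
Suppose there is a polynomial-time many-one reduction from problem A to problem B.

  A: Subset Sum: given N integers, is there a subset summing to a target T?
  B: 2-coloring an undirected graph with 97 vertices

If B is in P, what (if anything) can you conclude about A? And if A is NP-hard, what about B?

A poly-time reduction A <=_p B means any A-instance can be transformed to a B-instance in poly time.
If B is in P: compose the reduction with B's poly-time algorithm to solve A in poly time, so A is in P.
If A is NP-hard: every NP problem reduces to A, which reduces to B; composing reductions, every NP problem reduces to B, so B is NP-hard.
(Here in fact A is NP-complete and B is in P, so no such reduction is known -- its existence would imply P = NP; the analysis concerns only what the assumed reduction would or would not let you conclude.)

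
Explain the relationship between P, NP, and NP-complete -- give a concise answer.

P: solvable in polynomial time. NP: verifiable in polynomial time. NP-complete: in NP and at least as hard as every problem in NP (via polynomial reduction). P is a subset of NP. If any NP-complete problem is in P, then P = NP.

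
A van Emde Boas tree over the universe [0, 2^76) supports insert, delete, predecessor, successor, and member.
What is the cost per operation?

vEB recursively partitions [0, 75557863725914323419136) into sqrt(u) clusters of size sqrt(u). Each operation recurses into either one cluster or the summary, never both: T(u) = T(sqrt(u)) + O(1) => T(u) = O(log log u) = O(log 76). This is worst-case, not just amortized.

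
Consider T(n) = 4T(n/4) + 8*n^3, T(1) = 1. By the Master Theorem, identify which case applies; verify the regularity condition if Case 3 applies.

a=4, b=4, f(n)=8*n^3.
log_4(4) = 1 < 3.
f(n) = Omega(n^(1+epsilon)) for some epsilon > 0, so Case 3 is the candidate.
Regularity: a*f(n/b) = 4*8*(n/4)^3 = (4/64)*8*n^3 <= c*f(n) with c = 4/64 < 1. Satisfied.
Case 3: T(n) = Theta(n^3).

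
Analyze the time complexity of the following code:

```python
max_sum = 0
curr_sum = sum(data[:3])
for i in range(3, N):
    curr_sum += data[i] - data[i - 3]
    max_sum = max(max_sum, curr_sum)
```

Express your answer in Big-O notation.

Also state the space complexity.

Time complexity: O(n).
Space complexity: O(1).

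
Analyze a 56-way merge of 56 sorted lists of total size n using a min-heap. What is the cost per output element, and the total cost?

Maintain a min-heap of size 56 holding the current head of each list. Each output step does one extract-min (O(log 56)) and one insert of that list's next element (O(log 56)). Each of the n elements passes through the heap exactly once, so the total cost is O(n log 56), i.e. O(log 56) per output element.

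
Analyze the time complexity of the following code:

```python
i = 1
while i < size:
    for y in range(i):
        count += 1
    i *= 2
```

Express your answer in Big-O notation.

Time complexity: O(n).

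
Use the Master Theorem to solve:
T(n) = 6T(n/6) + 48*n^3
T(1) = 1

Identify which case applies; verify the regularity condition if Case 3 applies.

a=6, b=6, f(n)=48*n^3.
log_6(6) = 1 < 3.
f(n) = Omega(n^(1+epsilon)) for some epsilon > 0, so Case 3 is the candidate.
Regularity: a*f(n/b) = 6*48*(n/6)^3 = (6/216)*48*n^3 <= c*f(n) with c = 6/216 < 1. Satisfied.
Case 3: T(n) = Theta(n^3).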